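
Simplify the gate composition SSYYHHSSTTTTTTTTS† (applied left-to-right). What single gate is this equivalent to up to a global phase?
S†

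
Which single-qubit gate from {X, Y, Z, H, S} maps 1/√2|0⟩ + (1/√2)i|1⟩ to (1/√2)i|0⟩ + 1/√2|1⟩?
X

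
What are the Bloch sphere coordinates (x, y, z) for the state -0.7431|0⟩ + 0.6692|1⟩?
(-0.9946, 0, 0.1044)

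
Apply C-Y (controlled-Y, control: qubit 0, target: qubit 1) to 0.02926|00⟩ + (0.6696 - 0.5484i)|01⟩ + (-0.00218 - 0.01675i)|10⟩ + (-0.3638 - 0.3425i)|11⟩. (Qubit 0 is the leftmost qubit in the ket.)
0.02926|00⟩ + (0.6696 - 0.5484i)|01⟩ + (-0.3425 + 0.3638i)|10⟩ + (0.01675 - 0.00218i)|11⟩

C-Y leaves the control-|0⟩ kets |00⟩, |01⟩ unchanged and applies Y to qubit 1 on the control-|1⟩ pair (|10⟩, |11⟩).
Y = [[0, -i], [i, 0]].
With a = amp(|10⟩) = (-0.00218 - 0.01675i) and b = amp(|11⟩) = (-0.3638 - 0.3425i):
new amp(|10⟩) = (-i)·b = (-0.3425 + 0.3638i)
new amp(|11⟩) = (i)·a = (0.01675 - 0.00218i)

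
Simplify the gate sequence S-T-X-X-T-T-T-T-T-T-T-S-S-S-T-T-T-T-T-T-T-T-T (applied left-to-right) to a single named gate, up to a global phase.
T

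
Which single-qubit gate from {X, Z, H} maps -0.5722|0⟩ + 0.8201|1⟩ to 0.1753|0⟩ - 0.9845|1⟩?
H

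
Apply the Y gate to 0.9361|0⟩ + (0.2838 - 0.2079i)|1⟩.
(-0.2079 - 0.2838i)|0⟩ + 0.9361i|1⟩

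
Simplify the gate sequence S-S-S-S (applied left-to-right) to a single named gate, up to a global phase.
I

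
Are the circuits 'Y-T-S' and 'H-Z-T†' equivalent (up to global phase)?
No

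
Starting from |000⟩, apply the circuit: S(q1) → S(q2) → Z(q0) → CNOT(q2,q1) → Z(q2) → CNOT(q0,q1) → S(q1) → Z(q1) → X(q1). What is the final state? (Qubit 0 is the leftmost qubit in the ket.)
|010⟩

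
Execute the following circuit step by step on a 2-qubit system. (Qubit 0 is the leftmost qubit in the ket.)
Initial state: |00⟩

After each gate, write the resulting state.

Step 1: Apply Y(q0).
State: i|10⟩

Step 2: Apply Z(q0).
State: -i|10⟩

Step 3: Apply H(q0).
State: -(1/√2)i|00⟩ + (1/√2)i|10⟩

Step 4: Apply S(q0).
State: -(1/√2)i|00⟩ - 1/√2|10⟩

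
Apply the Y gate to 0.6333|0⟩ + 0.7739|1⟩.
-0.7739i|0⟩ + 0.6333i|1⟩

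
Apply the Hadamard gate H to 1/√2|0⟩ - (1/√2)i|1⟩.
(1/2 - (1/2)i)|0⟩ + (1/2 + (1/2)i)|1⟩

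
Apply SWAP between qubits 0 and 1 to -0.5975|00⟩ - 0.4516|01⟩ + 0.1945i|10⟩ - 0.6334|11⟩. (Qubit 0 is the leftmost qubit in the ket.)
-0.5975|00⟩ + 0.1945i|01⟩ - 0.4516|10⟩ - 0.6334|11⟩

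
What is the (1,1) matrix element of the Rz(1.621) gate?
(0.6891 + 0.7246i)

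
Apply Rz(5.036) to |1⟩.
(-0.8118 + 0.584i)|1⟩

Rz(5.036) = [[e^(−iθ/2), 0], [0, e^(iθ/2)]] with e^(±iθ/2) = cos(θ/2) ± i·sin(θ/2); θ = 5.036, cos(θ/2) ≈ -0.811786, sin(θ/2) ≈ 0.583955.
With a = amp(|0⟩) = 0 and b = amp(|1⟩) = 1:
new amp(|0⟩) = (-0.811786 - 0.583955i)·a = 0
new amp(|1⟩) = (-0.811786 + 0.583955i)·b = (-0.8118 + 0.584i)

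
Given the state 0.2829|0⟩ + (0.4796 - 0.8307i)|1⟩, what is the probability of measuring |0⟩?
0.08003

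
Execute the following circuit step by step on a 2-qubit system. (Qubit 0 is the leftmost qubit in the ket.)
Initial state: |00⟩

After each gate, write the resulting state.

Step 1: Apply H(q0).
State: 1/√2|00⟩ + 1/√2|10⟩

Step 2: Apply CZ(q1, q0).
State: 1/√2|00⟩ + 1/√2|10⟩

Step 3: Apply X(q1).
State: 1/√2|01⟩ + 1/√2|11⟩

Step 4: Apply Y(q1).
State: -(1/√2)i|00⟩ - (1/√2)i|10⟩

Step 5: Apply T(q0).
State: -(1/√2)i|00⟩ + (1/2 - (1/2)i)|10⟩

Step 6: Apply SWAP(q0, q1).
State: -(1/√2)i|00⟩ + (1/2 - (1/2)i)|01⟩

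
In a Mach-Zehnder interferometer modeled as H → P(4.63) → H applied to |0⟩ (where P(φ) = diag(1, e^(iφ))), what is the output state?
(0.4589 - 0.4983i)|0⟩ + (0.5411 + 0.4983i)|1⟩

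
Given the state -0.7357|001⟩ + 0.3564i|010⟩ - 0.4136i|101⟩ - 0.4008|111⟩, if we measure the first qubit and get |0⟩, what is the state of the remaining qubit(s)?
-0.9|01⟩ + 0.436i|10⟩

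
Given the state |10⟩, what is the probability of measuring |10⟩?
1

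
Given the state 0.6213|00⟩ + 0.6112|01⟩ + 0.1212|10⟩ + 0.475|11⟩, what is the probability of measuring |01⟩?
0.3736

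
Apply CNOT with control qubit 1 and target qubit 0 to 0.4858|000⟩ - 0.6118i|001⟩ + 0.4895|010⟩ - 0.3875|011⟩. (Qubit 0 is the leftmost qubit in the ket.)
0.4858|000⟩ - 0.6118i|001⟩ + 0.4895|110⟩ - 0.3875|111⟩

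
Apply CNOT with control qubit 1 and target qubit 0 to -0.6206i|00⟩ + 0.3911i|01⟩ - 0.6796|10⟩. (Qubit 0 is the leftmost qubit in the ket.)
-0.6206i|00⟩ - 0.6796|10⟩ + 0.3911i|11⟩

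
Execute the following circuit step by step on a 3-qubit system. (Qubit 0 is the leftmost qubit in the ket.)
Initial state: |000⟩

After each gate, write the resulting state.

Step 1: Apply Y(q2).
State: i|001⟩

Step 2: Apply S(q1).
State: i|001⟩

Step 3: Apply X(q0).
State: i|101⟩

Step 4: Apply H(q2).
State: (1/√2)i|100⟩ - (1/√2)i|101⟩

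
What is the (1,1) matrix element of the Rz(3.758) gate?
(-0.3033 + 0.9529i)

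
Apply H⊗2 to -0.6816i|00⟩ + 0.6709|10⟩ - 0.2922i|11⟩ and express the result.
(0.3355 - 0.4869i)|00⟩ + (0.3355 - 0.1947i)|01⟩ + (-0.3355 - 0.1947i)|10⟩ + (-0.3355 - 0.4869i)|11⟩

H⊗2 gives amp(|y⟩) = (1/2) Σ_x (−1)^(x·y) amp(|x⟩), where x·y is the number of positions in which both x and y have a 1.
|00⟩: (-0.6816i + 0.6709 - 0.2922i)/2 = (0.3355 - 0.4869i)
|01⟩: (-0.6816i + 0.6709 + 0.2922i)/2 = (0.3355 - 0.1947i)
|10⟩: (-0.6816i - 0.6709 + 0.2922i)/2 = (-0.3355 - 0.1947i)
|11⟩: (-0.6816i - 0.6709 - 0.2922i)/2 = (-0.3355 - 0.4869i)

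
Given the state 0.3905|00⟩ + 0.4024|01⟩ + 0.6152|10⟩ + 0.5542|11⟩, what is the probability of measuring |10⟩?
0.3785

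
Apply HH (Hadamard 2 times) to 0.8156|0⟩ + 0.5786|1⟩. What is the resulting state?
0.8156|0⟩ + 0.5786|1⟩

H² = I, so an even number of Hadamards cancels: H^2 = I and the state is unchanged.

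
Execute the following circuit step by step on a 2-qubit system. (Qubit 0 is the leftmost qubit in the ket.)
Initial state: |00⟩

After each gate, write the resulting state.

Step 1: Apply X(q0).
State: |10⟩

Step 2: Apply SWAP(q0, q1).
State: |01⟩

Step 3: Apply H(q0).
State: 1/√2|01⟩ + 1/√2|11⟩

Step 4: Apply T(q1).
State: (1/2 + (1/2)i)|01⟩ + (1/2 + (1/2)i)|11⟩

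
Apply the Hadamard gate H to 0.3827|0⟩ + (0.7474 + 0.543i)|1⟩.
(0.7991 + 0.384i)|0⟩ + (-0.2579 - 0.384i)|1⟩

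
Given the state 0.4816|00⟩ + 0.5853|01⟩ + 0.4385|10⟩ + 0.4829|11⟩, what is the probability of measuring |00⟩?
0.2319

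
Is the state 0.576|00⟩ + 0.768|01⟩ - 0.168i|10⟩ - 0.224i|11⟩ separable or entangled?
Separable

Writing the state as a|00⟩ + b|01⟩ + c|10⟩ + d|11⟩, it is a product state iff ad − bc = 0.
Here (a, b, c, d) = (0.576, 0.768, -0.168i, -0.224i): ad − bc = (0.576)(-0.224i) − (0.768)(-0.168i) = 0, so the state is separable.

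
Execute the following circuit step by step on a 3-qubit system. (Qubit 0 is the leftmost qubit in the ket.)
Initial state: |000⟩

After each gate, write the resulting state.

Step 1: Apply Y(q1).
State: i|010⟩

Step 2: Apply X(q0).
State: i|110⟩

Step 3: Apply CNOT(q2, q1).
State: i|110⟩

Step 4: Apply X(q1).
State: i|100⟩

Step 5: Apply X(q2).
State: i|101⟩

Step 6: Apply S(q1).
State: i|101⟩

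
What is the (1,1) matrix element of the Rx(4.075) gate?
-0.4499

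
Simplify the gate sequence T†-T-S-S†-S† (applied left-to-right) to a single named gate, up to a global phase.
S†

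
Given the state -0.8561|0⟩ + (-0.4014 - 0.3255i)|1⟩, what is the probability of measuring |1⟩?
0.2671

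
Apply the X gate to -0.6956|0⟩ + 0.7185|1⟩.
0.7185|0⟩ - 0.6956|1⟩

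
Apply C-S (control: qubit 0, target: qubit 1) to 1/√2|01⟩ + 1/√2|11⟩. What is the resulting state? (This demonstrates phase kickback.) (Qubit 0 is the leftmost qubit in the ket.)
1/√2|01⟩ + (1/√2)i|11⟩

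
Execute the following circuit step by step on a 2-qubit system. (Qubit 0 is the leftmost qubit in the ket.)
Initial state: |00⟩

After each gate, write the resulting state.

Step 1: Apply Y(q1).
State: i|01⟩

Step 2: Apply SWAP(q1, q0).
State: i|10⟩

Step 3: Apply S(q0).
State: -|10⟩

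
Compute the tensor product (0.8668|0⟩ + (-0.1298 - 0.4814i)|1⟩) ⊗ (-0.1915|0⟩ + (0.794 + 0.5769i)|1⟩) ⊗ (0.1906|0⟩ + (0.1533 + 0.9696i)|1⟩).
-0.03164|000⟩ + (-0.02545 - 0.1609i)|001⟩ + (0.1312 + 0.09531i)|010⟩ + (-0.3793 + 0.744i)|011⟩ + (0.004738 + 0.01757i)|100⟩ + (-0.08558 + 0.03823i)|101⟩ + (0.03329 - 0.08713i)|110⟩ + (0.47 + 0.09927i)|111⟩

amp(|b₁b₂…⟩) = product of the factor amplitudes for bits b₁, b₂, …; only kets whose every factor amplitude is nonzero survive.
|000⟩: (0.8668)(-0.1915)(0.1906) = -0.03164
|001⟩: (0.8668)(-0.1915)(0.1533 + 0.9696i) = (-0.02545 - 0.1609i)
|010⟩: (0.8668)(0.794 + 0.5769i)(0.1906) = (0.1312 + 0.09531i)
|011⟩: (0.8668)(0.794 + 0.5769i)(0.1533 + 0.9696i) = (-0.3793 + 0.744i)
|100⟩: (-0.1298 - 0.4814i)(-0.1915)(0.1906) = (0.004738 + 0.01757i)
|101⟩: (-0.1298 - 0.4814i)(-0.1915)(0.1533 + 0.9696i) = (-0.08558 + 0.03823i)
|110⟩: (-0.1298 - 0.4814i)(0.794 + 0.5769i)(0.1906) = (0.03329 - 0.08713i)
|111⟩: (-0.1298 - 0.4814i)(0.794 + 0.5769i)(0.1533 + 0.9696i) = (0.47 + 0.09927i)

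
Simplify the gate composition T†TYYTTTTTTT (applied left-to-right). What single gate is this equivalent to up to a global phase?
T†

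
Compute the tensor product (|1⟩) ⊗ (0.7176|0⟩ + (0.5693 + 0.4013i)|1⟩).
0.7176|10⟩ + (0.5693 + 0.4013i)|11⟩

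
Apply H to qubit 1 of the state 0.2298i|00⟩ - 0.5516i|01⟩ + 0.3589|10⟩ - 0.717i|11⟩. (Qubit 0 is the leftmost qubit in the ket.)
-0.2275i|00⟩ + 0.5525i|01⟩ + (0.2538 - 0.507i)|10⟩ + (0.2538 + 0.507i)|11⟩

H on qubit 1 mixes each pair of kets that differ only in qubit 1: amplitudes (a, b) of (|…0…⟩, |…1…⟩) become ((a + b)/√2, (a − b)/√2). Kets absent from the input have amplitude 0.
(|00⟩, |01⟩): (a, b) = (0.2298i, -0.5516i) → (-0.2275i, 0.5525i)
(|10⟩, |11⟩): (a, b) = (0.3589, -0.717i) → ((0.2538 - 0.507i), (0.2538 + 0.507i))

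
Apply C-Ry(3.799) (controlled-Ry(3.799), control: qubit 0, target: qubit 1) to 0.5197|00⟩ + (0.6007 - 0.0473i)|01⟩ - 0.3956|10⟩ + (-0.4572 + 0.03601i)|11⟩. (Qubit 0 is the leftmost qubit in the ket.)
0.5197|00⟩ + (0.6007 - 0.0473i)|01⟩ + (0.5604 - 0.03408i)|10⟩ + (-0.2268 - 0.01162i)|11⟩

C-Ry(3.799) leaves the control-|0⟩ kets |00⟩, |01⟩ unchanged and applies Ry(3.799) to qubit 1 on the control-|1⟩ pair (|10⟩, |11⟩).
Ry(3.799) = [[cos(θ/2), −sin(θ/2)], [sin(θ/2), cos(θ/2)]]; θ = 3.799, cos(θ/2) ≈ -0.322816, sin(θ/2) ≈ 0.946462.
With a = amp(|10⟩) = -0.3956 and b = amp(|11⟩) = (-0.4572 + 0.03601i):
new amp(|10⟩) = (-0.322816)·a + (-0.946462)·b = (0.5604 - 0.03408i)
new amp(|11⟩) = (0.946462)·a + (-0.322816)·b = (-0.2268 - 0.01162i)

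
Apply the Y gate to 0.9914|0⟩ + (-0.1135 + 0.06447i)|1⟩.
(0.06447 + 0.1135i)|0⟩ + 0.9914i|1⟩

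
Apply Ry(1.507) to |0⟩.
0.7293|0⟩ + 0.6842|1⟩

Ry(1.507) = [[cos(θ/2), −sin(θ/2)], [sin(θ/2), cos(θ/2)]]; θ = 1.507, cos(θ/2) ≈ 0.729299, sin(θ/2) ≈ 0.684195.
With a = amp(|0⟩) = 1 and b = amp(|1⟩) = 0:
new amp(|0⟩) = (0.729299)·a + (-0.684195)·b = 0.7293
new amp(|1⟩) = (0.684195)·a + (0.729299)·b = 0.6842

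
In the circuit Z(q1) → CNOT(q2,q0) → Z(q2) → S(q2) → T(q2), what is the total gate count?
5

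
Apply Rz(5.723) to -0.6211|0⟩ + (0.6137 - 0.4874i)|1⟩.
(0.5969 + 0.1717i)|0⟩ + (-0.455 + 0.6381i)|1⟩

Rz(5.723) = [[e^(−iθ/2), 0], [0, e^(iθ/2)]] with e^(±iθ/2) = cos(θ/2) ± i·sin(θ/2); θ = 5.723, cos(θ/2) ≈ -0.96103, sin(θ/2) ≈ 0.276445.
With a = amp(|0⟩) = -0.6211 and b = amp(|1⟩) = (0.6137 - 0.4874i):
new amp(|0⟩) = (-0.96103 - 0.276445i)·a = (0.5969 + 0.1717i)
new amp(|1⟩) = (-0.96103 + 0.276445i)·b = (-0.455 + 0.6381i)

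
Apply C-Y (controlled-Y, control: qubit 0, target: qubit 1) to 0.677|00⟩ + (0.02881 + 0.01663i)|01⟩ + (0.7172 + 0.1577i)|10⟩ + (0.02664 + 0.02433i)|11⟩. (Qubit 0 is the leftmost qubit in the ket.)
0.677|00⟩ + (0.02881 + 0.01663i)|01⟩ + (0.02433 - 0.02664i)|10⟩ + (-0.1577 + 0.7172i)|11⟩

C-Y leaves the control-|0⟩ kets |00⟩, |01⟩ unchanged and applies Y to qubit 1 on the control-|1⟩ pair (|10⟩, |11⟩).
Y = [[0, -i], [i, 0]].
With a = amp(|10⟩) = (0.7172 + 0.1577i) and b = amp(|11⟩) = (0.02664 + 0.02433i):
new amp(|10⟩) = (-i)·b = (0.02433 - 0.02664i)
new amp(|11⟩) = (i)·a = (-0.1577 + 0.7172i)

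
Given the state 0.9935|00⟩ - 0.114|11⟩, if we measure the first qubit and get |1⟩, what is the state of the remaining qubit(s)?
-|1⟩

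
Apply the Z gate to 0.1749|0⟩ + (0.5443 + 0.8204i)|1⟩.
0.1749|0⟩ + (-0.5443 - 0.8204i)|1⟩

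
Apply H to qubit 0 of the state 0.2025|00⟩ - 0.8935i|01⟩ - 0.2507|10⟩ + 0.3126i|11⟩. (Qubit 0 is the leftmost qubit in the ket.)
-0.03408|00⟩ - 0.4108i|01⟩ + 0.3205|10⟩ - 0.8528i|11⟩

H on qubit 0 mixes each pair of kets that differ only in qubit 0: amplitudes (a, b) of (|…0…⟩, |…1…⟩) become ((a + b)/√2, (a − b)/√2). Kets absent from the input have amplitude 0.
(|00⟩, |10⟩): (a, b) = (0.2025, -0.2507) → (-0.03408, 0.3205)
(|01⟩, |11⟩): (a, b) = (-0.8935i, 0.3126i) → (-0.4108i, -0.8528i)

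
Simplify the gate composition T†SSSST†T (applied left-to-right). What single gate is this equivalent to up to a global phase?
T†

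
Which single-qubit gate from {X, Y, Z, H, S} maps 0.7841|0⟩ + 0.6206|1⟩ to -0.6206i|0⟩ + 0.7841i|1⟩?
Y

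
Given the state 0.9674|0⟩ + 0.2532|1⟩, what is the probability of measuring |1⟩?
0.06411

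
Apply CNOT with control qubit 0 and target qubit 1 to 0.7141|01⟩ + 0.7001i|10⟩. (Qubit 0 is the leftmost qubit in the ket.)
0.7141|01⟩ + 0.7001i|11⟩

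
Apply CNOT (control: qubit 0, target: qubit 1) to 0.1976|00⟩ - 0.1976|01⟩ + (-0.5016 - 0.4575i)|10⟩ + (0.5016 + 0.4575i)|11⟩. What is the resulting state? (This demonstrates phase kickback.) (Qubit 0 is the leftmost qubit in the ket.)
0.1976|00⟩ - 0.1976|01⟩ + (0.5016 + 0.4575i)|10⟩ + (-0.5016 - 0.4575i)|11⟩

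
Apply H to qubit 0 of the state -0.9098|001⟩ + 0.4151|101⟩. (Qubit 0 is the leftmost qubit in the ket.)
-0.3498|001⟩ - 0.9368|101⟩

H on qubit 0 mixes each pair of kets that differ only in qubit 0: amplitudes (a, b) of (|…0…⟩, |…1…⟩) become ((a + b)/√2, (a − b)/√2). Kets absent from the input have amplitude 0.
(|001⟩, |101⟩): (a, b) = (-0.9098, 0.4151) → (-0.3498, -0.9368)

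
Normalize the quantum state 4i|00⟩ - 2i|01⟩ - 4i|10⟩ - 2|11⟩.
0.6325i|00⟩ - 0.3162i|01⟩ - 0.6325i|10⟩ - 0.3162|11⟩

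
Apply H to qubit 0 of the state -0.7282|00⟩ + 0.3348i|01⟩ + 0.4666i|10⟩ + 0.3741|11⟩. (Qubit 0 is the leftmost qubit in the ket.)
(-0.5149 + 0.3299i)|00⟩ + (0.2645 + 0.2367i)|01⟩ + (-0.5149 - 0.3299i)|10⟩ + (-0.2645 + 0.2367i)|11⟩

H on qubit 0 mixes each pair of kets that differ only in qubit 0: amplitudes (a, b) of (|…0…⟩, |…1…⟩) become ((a + b)/√2, (a − b)/√2). Kets absent from the input have amplitude 0.
(|00⟩, |10⟩): (a, b) = (-0.7282, 0.4666i) → ((-0.5149 + 0.3299i), (-0.5149 - 0.3299i))
(|01⟩, |11⟩): (a, b) = (0.3348i, 0.3741) → ((0.2645 + 0.2367i), (-0.2645 + 0.2367i))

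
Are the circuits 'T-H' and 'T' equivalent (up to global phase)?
No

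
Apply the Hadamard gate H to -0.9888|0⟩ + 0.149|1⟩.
-0.5938|0⟩ - 0.8045|1⟩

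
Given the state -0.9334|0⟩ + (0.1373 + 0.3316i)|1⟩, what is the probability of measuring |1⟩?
0.1288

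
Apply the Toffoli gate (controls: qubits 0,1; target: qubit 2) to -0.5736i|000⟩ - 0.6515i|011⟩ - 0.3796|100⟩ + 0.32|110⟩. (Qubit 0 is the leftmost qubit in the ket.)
-0.5736i|000⟩ - 0.6515i|011⟩ - 0.3796|100⟩ + 0.32|111⟩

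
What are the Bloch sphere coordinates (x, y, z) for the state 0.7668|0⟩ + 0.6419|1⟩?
(0.9844, 0, 0.1759)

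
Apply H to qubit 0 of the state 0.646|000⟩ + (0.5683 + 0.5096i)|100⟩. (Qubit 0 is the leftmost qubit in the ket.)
(0.8586 + 0.3603i)|000⟩ + (0.05494 - 0.3603i)|100⟩

H on qubit 0 mixes each pair of kets that differ only in qubit 0: amplitudes (a, b) of (|…0…⟩, |…1…⟩) become ((a + b)/√2, (a − b)/√2). Kets absent from the input have amplitude 0.
(|000⟩, |100⟩): (a, b) = (0.646, (0.5683 + 0.5096i)) → ((0.8586 + 0.3603i), (0.05494 - 0.3603i))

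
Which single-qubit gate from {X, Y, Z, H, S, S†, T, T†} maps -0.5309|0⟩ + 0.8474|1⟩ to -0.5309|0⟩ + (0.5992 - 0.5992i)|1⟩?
T†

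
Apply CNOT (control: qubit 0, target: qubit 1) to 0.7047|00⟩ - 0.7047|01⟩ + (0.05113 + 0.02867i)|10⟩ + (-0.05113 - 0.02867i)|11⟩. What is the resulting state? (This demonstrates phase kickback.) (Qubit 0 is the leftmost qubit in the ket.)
0.7047|00⟩ - 0.7047|01⟩ + (-0.05113 - 0.02867i)|10⟩ + (0.05113 + 0.02867i)|11⟩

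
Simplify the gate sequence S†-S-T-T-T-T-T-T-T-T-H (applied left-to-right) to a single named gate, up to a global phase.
H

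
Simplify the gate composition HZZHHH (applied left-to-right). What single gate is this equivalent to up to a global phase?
I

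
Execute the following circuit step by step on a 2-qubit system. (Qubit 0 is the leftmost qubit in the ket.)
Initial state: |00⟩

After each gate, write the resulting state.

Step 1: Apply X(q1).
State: |01⟩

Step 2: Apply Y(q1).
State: -i|00⟩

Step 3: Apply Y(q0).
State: |10⟩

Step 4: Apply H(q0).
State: 1/√2|00⟩ - 1/√2|10⟩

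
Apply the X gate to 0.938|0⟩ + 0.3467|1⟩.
0.3467|0⟩ + 0.938|1⟩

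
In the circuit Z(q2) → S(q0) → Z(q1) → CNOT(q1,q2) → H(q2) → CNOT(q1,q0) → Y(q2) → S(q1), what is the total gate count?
8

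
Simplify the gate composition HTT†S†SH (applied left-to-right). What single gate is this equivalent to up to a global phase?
I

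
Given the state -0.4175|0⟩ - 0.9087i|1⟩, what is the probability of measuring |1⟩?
0.8257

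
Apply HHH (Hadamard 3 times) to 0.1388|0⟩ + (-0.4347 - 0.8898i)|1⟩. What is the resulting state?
(-0.2092 - 0.6292i)|0⟩ + (0.4055 + 0.6292i)|1⟩

H² = I, so H^3 = H: a single Hadamard. With (a, b) = (0.1388, (-0.4347 - 0.8898i)), H gives ((a + b)/√2, (a − b)/√2) = ((-0.2092 - 0.6292i), (0.4055 + 0.6292i)).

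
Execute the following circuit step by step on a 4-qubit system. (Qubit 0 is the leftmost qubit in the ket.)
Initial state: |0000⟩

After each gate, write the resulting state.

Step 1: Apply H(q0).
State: 1/√2|0000⟩ + 1/√2|1000⟩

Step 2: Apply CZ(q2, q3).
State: 1/√2|0000⟩ + 1/√2|1000⟩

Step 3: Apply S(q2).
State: 1/√2|0000⟩ + 1/√2|1000⟩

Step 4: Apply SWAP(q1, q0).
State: 1/√2|0000⟩ + 1/√2|0100⟩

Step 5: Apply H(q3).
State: 1/2|0000⟩ + 1/2|0001⟩ + 1/2|0100⟩ + 1/2|0101⟩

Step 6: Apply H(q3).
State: 1/√2|0000⟩ + 1/√2|0100⟩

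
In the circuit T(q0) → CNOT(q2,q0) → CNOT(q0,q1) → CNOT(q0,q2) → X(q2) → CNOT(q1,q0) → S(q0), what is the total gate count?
7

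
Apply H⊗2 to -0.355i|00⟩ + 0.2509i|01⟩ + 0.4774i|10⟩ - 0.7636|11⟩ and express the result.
(-0.3818 + 0.1867i)|00⟩ + (0.3818 - 0.06425i)|01⟩ + (0.3818 - 0.2908i)|10⟩ + (-0.3818 - 0.5417i)|11⟩

H⊗2 gives amp(|y⟩) = (1/2) Σ_x (−1)^(x·y) amp(|x⟩), where x·y is the number of positions in which both x and y have a 1.
|00⟩: (-0.355i + 0.2509i + 0.4774i - 0.7636)/2 = (-0.3818 + 0.1867i)
|01⟩: (-0.355i - 0.2509i + 0.4774i + 0.7636)/2 = (0.3818 - 0.06425i)
|10⟩: (-0.355i + 0.2509i - 0.4774i + 0.7636)/2 = (0.3818 - 0.2908i)
|11⟩: (-0.355i - 0.2509i - 0.4774i - 0.7636)/2 = (-0.3818 - 0.5417i)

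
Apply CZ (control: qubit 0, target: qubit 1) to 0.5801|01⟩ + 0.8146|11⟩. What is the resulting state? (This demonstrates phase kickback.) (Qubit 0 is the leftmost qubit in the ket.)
0.5801|01⟩ - 0.8146|11⟩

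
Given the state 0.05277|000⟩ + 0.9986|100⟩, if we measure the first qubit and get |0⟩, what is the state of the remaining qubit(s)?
|00⟩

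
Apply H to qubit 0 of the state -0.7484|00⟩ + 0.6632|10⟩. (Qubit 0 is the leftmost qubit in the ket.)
-0.06025|00⟩ - 0.9982|10⟩

H on qubit 0 mixes each pair of kets that differ only in qubit 0: amplitudes (a, b) of (|…0…⟩, |…1…⟩) become ((a + b)/√2, (a − b)/√2). Kets absent from the input have amplitude 0.
(|00⟩, |10⟩): (a, b) = (-0.7484, 0.6632) → (-0.06025, -0.9982)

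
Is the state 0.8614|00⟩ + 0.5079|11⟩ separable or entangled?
Entangled

Writing the state as a|00⟩ + b|01⟩ + c|10⟩ + d|11⟩, it is a product state iff ad − bc = 0.
Here (a, b, c, d) = (0.8614, 0, 0, 0.5079): ad − bc = (0.8614)(0.5079) − (0)(0) = 0.4375 ≠ 0, so the state is entangled.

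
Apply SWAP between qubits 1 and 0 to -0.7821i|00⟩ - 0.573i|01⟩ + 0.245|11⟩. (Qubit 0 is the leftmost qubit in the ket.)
-0.7821i|00⟩ - 0.573i|10⟩ + 0.245|11⟩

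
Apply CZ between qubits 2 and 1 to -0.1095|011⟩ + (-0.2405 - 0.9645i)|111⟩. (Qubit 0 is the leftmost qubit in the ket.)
0.1095|011⟩ + (0.2405 + 0.9645i)|111⟩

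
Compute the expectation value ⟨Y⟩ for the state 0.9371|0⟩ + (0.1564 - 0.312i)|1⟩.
-0.5848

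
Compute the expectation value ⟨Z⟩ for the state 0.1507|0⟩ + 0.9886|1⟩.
-0.9546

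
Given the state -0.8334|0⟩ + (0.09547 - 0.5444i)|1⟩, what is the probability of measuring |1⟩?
0.3055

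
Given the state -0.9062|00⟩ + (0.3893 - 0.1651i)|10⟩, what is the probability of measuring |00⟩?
0.8212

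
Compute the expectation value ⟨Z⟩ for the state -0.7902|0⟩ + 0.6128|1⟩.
0.2489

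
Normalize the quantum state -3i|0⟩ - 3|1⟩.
-(1/√2)i|0⟩ - 1/√2|1⟩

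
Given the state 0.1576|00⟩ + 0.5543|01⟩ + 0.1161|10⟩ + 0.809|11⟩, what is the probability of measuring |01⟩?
0.3072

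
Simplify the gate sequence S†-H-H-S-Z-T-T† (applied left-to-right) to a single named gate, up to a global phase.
Z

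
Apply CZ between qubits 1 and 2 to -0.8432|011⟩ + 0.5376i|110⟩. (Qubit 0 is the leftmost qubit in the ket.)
0.8432|011⟩ + 0.5376i|110⟩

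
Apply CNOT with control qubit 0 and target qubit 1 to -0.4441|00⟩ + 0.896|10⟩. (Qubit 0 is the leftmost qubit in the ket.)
-0.4441|00⟩ + 0.896|11⟩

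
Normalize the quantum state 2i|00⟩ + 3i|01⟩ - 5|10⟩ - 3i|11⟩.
0.2917i|00⟩ + 0.4376i|01⟩ - 0.7293|10⟩ - 0.4376i|11⟩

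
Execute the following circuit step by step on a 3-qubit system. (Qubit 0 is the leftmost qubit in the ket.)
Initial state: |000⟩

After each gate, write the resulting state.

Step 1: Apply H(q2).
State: 1/√2|000⟩ + 1/√2|001⟩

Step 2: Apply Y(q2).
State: -(1/√2)i|000⟩ + (1/√2)i|001⟩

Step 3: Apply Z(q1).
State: -(1/√2)i|000⟩ + (1/√2)i|001⟩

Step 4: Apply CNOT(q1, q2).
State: -(1/√2)i|000⟩ + (1/√2)i|001⟩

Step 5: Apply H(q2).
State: -i|001⟩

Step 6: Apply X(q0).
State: -i|101⟩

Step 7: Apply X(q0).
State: -i|001⟩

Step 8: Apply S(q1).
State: -i|001⟩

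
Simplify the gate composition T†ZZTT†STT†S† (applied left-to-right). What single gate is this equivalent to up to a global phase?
T†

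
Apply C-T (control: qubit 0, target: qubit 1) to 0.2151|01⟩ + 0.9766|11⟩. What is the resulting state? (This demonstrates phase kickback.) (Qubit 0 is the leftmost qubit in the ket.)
0.2151|01⟩ + (0.6906 + 0.6906i)|11⟩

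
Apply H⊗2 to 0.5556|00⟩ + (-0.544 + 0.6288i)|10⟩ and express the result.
(0.0058 + 0.3144i)|00⟩ + (0.0058 + 0.3144i)|01⟩ + (0.5498 - 0.3144i)|10⟩ + (0.5498 - 0.3144i)|11⟩

H⊗2 gives amp(|y⟩) = (1/2) Σ_x (−1)^(x·y) amp(|x⟩), where x·y is the number of positions in which both x and y have a 1.
|00⟩: (0.5556 + (-0.544 + 0.6288i))/2 = (0.0058 + 0.3144i)
|01⟩: (0.5556 + (-0.544 + 0.6288i))/2 = (0.0058 + 0.3144i)
|10⟩: (0.5556 - (-0.544 + 0.6288i))/2 = (0.5498 - 0.3144i)
|11⟩: (0.5556 - (-0.544 + 0.6288i))/2 = (0.5498 - 0.3144i)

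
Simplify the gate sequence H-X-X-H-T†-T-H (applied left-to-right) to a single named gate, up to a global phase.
H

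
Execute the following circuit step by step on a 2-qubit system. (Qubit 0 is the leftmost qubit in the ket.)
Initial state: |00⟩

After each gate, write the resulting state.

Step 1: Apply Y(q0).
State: i|10⟩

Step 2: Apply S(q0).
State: -|10⟩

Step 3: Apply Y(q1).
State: -i|11⟩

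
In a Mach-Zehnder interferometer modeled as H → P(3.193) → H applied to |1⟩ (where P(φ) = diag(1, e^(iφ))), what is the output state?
(0.9993 + 0.02569i)|0⟩ + (0.0006605 - 0.02569i)|1⟩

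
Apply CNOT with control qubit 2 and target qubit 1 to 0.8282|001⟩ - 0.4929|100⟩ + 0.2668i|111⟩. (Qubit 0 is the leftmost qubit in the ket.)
0.8282|011⟩ - 0.4929|100⟩ + 0.2668i|101⟩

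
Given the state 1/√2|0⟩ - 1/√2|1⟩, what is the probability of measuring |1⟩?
1/2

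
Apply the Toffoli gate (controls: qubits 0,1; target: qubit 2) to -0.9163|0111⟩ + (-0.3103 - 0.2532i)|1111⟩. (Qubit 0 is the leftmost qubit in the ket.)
-0.9163|0111⟩ + (-0.3103 - 0.2532i)|1101⟩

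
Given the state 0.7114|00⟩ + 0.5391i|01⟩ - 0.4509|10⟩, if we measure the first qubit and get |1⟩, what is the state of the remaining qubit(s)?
-|0⟩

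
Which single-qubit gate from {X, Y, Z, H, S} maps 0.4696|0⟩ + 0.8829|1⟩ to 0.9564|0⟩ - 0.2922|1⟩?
H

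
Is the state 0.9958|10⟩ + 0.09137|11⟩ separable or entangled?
Separable

Writing the state as a|00⟩ + b|01⟩ + c|10⟩ + d|11⟩, it is a product state iff ad − bc = 0.
Here (a, b, c, d) = (0, 0, 0.9958, 0.09137): ad − bc = (0)(0.09137) − (0)(0.9958) = 0, so the state is separable.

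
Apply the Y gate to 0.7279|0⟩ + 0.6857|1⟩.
-0.6857i|0⟩ + 0.7279i|1⟩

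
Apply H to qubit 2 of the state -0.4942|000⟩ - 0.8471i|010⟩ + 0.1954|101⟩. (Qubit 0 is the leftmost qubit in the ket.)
-0.3495|000⟩ - 0.3495|001⟩ - 0.599i|010⟩ - 0.599i|011⟩ + 0.1382|100⟩ - 0.1382|101⟩

H on qubit 2 mixes each pair of kets that differ only in qubit 2: amplitudes (a, b) of (|…0…⟩, |…1…⟩) become ((a + b)/√2, (a − b)/√2). Kets absent from the input have amplitude 0.
(|000⟩, |001⟩): (a, b) = (-0.4942, 0) → (-0.3495, -0.3495)
(|010⟩, |011⟩): (a, b) = (-0.8471i, 0) → (-0.599i, -0.599i)
(|100⟩, |101⟩): (a, b) = (0, 0.1954) → (0.1382, -0.1382)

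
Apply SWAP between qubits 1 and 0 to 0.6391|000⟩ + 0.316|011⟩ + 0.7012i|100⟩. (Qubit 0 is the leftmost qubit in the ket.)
0.6391|000⟩ + 0.7012i|010⟩ + 0.316|101⟩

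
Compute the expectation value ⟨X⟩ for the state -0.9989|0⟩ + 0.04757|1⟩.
-0.09504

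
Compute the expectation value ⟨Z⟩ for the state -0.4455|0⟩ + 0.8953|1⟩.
-0.6031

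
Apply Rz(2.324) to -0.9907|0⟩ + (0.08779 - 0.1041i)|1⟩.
(-0.3938 + 0.9091i)|0⟩ + (0.1304 + 0.03918i)|1⟩

Rz(2.324) = [[e^(−iθ/2), 0], [0, e^(iθ/2)]] with e^(±iθ/2) = cos(θ/2) ± i·sin(θ/2); θ = 2.324, cos(θ/2) ≈ 0.397505, sin(θ/2) ≈ 0.9176.
With a = amp(|0⟩) = -0.9907 and b = amp(|1⟩) = (0.08779 - 0.1041i):
new amp(|0⟩) = (0.397505 - 0.9176i)·a = (-0.3938 + 0.9091i)
new amp(|1⟩) = (0.397505 + 0.9176i)·b = (0.1304 + 0.03918i)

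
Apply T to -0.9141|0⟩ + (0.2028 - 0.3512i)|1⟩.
-0.9141|0⟩ + (0.3917 - 0.1049i)|1⟩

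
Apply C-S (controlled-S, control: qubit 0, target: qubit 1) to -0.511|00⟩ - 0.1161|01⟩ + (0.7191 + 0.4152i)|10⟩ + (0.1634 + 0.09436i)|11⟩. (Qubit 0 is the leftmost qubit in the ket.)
-0.511|00⟩ - 0.1161|01⟩ + (0.7191 + 0.4152i)|10⟩ + (-0.09436 + 0.1634i)|11⟩

C-S leaves the control-|0⟩ kets |00⟩, |01⟩ unchanged and applies S to qubit 1 on the control-|1⟩ pair (|10⟩, |11⟩).
S = [[1, 0], [0, i]].
With a = amp(|10⟩) = (0.7191 + 0.4152i) and b = amp(|11⟩) = (0.1634 + 0.09436i):
new amp(|10⟩) = (1)·a = (0.7191 + 0.4152i)
new amp(|11⟩) = (i)·b = (-0.09436 + 0.1634i)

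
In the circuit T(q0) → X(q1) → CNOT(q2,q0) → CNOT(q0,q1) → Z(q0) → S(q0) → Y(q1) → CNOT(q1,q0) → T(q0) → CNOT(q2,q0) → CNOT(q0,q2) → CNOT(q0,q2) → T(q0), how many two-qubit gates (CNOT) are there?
6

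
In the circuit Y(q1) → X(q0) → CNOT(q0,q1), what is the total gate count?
3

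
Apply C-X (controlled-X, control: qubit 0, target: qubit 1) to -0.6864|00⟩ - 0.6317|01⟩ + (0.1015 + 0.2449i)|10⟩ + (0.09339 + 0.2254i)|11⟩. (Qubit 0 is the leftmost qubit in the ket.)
-0.6864|00⟩ - 0.6317|01⟩ + (0.09339 + 0.2254i)|10⟩ + (0.1015 + 0.2449i)|11⟩

C-X leaves the control-|0⟩ kets |00⟩, |01⟩ unchanged and applies X to qubit 1 on the control-|1⟩ pair (|10⟩, |11⟩).
X = [[0, 1], [1, 0]].
With a = amp(|10⟩) = (0.1015 + 0.2449i) and b = amp(|11⟩) = (0.09339 + 0.2254i):
new amp(|10⟩) = (1)·b = (0.09339 + 0.2254i)
new amp(|11⟩) = (1)·a = (0.1015 + 0.2449i)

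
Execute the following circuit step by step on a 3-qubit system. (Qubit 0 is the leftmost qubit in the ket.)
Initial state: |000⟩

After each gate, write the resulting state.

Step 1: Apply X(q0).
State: |100⟩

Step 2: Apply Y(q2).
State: i|101⟩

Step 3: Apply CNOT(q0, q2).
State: i|100⟩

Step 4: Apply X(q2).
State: i|101⟩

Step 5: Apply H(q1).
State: (1/√2)i|101⟩ + (1/√2)i|111⟩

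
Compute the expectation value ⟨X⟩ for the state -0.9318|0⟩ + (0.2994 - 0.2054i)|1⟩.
-0.558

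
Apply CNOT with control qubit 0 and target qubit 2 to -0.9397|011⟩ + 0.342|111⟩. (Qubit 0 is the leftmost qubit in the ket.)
-0.9397|011⟩ + 0.342|110⟩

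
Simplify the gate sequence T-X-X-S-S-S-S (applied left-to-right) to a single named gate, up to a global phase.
T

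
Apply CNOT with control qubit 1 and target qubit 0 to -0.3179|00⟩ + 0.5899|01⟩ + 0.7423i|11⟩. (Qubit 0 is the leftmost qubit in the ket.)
-0.3179|00⟩ + 0.7423i|01⟩ + 0.5899|11⟩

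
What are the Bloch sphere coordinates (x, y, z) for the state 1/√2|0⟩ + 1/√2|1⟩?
(1, 0, 0)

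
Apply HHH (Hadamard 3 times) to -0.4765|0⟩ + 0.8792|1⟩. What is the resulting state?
0.2848|0⟩ - 0.9586|1⟩

H² = I, so H^3 = H: a single Hadamard. With (a, b) = (-0.4765, 0.8792), H gives ((a + b)/√2, (a − b)/√2) = (0.2848, -0.9586).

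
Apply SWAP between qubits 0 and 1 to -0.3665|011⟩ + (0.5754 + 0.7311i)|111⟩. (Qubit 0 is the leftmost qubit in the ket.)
-0.3665|101⟩ + (0.5754 + 0.7311i)|111⟩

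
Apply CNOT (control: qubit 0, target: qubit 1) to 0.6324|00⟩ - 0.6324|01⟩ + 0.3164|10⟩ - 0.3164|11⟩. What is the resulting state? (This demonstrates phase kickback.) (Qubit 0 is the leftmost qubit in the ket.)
0.6324|00⟩ - 0.6324|01⟩ - 0.3164|10⟩ + 0.3164|11⟩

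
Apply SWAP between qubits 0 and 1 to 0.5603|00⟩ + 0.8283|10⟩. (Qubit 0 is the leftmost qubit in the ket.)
0.5603|00⟩ + 0.8283|01⟩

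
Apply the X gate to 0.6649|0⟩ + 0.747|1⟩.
0.747|0⟩ + 0.6649|1⟩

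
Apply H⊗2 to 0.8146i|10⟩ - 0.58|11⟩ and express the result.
(-0.29 + 0.4073i)|00⟩ + (0.29 + 0.4073i)|01⟩ + (0.29 - 0.4073i)|10⟩ + (-0.29 - 0.4073i)|11⟩

H⊗2 gives amp(|y⟩) = (1/2) Σ_x (−1)^(x·y) amp(|x⟩), where x·y is the number of positions in which both x and y have a 1.
|00⟩: (0.8146i - 0.58)/2 = (-0.29 + 0.4073i)
|01⟩: (0.8146i + 0.58)/2 = (0.29 + 0.4073i)
|10⟩: (-0.8146i + 0.58)/2 = (0.29 - 0.4073i)
|11⟩: (-0.8146i - 0.58)/2 = (-0.29 - 0.4073i)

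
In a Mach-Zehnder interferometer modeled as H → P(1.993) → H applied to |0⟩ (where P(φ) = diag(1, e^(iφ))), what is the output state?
(0.2951 + 0.4561i)|0⟩ + (0.7049 - 0.4561i)|1⟩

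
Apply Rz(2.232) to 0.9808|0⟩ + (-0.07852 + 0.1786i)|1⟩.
(0.4308 - 0.8811i)|0⟩ + (-0.1949 + 0.007917i)|1⟩

Rz(2.232) = [[e^(−iθ/2), 0], [0, e^(iθ/2)]] with e^(±iθ/2) = cos(θ/2) ± i·sin(θ/2); θ = 2.232, cos(θ/2) ≈ 0.439279, sin(θ/2) ≈ 0.898351.
With a = amp(|0⟩) = 0.9808 and b = amp(|1⟩) = (-0.07852 + 0.1786i):
new amp(|0⟩) = (0.439279 - 0.898351i)·a = (0.4308 - 0.8811i)
new amp(|1⟩) = (0.439279 + 0.898351i)·b = (-0.1949 + 0.007917i)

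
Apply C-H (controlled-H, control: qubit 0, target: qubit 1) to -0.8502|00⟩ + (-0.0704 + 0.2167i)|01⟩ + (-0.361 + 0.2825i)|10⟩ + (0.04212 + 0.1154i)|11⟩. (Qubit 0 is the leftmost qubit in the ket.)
-0.8502|00⟩ + (-0.0704 + 0.2167i)|01⟩ + (-0.2255 + 0.2814i)|10⟩ + (-0.285 + 0.1182i)|11⟩

C-H leaves the control-|0⟩ kets |00⟩, |01⟩ unchanged and applies H to qubit 1 on the control-|1⟩ pair (|10⟩, |11⟩).
H = [[1/√2, 1/√2], [1/√2, -1/√2]].
With a = amp(|10⟩) = (-0.361 + 0.2825i) and b = amp(|11⟩) = (0.04212 + 0.1154i):
new amp(|10⟩) = (1/√2)·a + (1/√2)·b = (-0.2255 + 0.2814i)
new amp(|11⟩) = (1/√2)·a + (-1/√2)·b = (-0.285 + 0.1182i)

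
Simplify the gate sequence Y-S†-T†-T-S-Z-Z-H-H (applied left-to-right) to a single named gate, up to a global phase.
Y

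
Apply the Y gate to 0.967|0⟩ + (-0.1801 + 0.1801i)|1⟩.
(0.1801 + 0.1801i)|0⟩ + 0.967i|1⟩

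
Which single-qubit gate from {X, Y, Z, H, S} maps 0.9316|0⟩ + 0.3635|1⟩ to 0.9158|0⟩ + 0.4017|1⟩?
H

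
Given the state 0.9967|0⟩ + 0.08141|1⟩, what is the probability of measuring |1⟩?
0.006628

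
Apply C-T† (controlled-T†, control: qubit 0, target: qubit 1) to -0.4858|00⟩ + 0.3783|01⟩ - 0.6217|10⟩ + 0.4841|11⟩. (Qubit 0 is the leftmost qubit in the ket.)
-0.4858|00⟩ + 0.3783|01⟩ - 0.6217|10⟩ + (0.3423 - 0.3423i)|11⟩

C-T† leaves the control-|0⟩ kets |00⟩, |01⟩ unchanged and applies T† to qubit 1 on the control-|1⟩ pair (|10⟩, |11⟩).
T† = [[1, 0], [0, (1/√2 - (1/√2)i)]].
With a = amp(|10⟩) = -0.6217 and b = amp(|11⟩) = 0.4841:
new amp(|10⟩) = (1)·a = -0.6217
new amp(|11⟩) = (1/√2 - (1/√2)i)·b = (0.3423 - 0.3423i)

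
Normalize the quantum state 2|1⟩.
|1⟩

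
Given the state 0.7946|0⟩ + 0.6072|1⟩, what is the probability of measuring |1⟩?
0.3687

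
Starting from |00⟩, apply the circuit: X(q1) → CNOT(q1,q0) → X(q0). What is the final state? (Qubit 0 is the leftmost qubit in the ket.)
|01⟩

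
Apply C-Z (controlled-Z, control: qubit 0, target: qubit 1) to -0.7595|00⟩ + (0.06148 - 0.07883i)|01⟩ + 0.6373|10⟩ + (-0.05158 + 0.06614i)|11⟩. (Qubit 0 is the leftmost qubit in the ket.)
-0.7595|00⟩ + (0.06148 - 0.07883i)|01⟩ + 0.6373|10⟩ + (0.05158 - 0.06614i)|11⟩

C-Z leaves the control-|0⟩ kets |00⟩, |01⟩ unchanged and applies Z to qubit 1 on the control-|1⟩ pair (|10⟩, |11⟩).
Z = [[1, 0], [0, -1]].
With a = amp(|10⟩) = 0.6373 and b = amp(|11⟩) = (-0.05158 + 0.06614i):
new amp(|10⟩) = (1)·a = 0.6373
new amp(|11⟩) = (-1)·b = (0.05158 - 0.06614i)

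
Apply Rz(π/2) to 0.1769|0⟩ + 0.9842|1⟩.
(0.1251 - 0.1251i)|0⟩ + (0.6959 + 0.6959i)|1⟩

Rz(π/2) = [[e^(−iθ/2), 0], [0, e^(iθ/2)]] with e^(±iθ/2) = cos(θ/2) ± i·sin(θ/2); θ = π/2, cos(θ/2) ≈ 0.707107, sin(θ/2) ≈ 0.707107.
With a = amp(|0⟩) = 0.1769 and b = amp(|1⟩) = 0.9842:
new amp(|0⟩) = (0.707107 - 0.707107i)·a = (0.1251 - 0.1251i)
new amp(|1⟩) = (0.707107 + 0.707107i)·b = (0.6959 + 0.6959i)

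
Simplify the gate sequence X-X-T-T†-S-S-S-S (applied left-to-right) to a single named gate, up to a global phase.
I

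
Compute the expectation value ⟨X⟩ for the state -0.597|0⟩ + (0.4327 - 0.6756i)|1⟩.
-0.5166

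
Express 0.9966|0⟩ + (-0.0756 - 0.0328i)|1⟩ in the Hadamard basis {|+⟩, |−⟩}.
(0.6512 - 0.02319i)|+⟩ + (0.7582 + 0.02319i)|−⟩

With |ψ⟩ = α|0⟩ + β|1⟩, the Hadamard-basis coefficients are ⟨+|ψ⟩ = (α + β)/√2 and ⟨−|ψ⟩ = (α − β)/√2.
Here α = 0.9966, β = (-0.0756 - 0.0328i): (α + β)/√2 = (0.6512 - 0.02319i), (α − β)/√2 = (0.7582 + 0.02319i).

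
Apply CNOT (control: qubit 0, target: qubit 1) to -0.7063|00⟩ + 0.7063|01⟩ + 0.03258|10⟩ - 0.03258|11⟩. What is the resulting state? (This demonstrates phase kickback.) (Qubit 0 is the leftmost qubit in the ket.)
-0.7063|00⟩ + 0.7063|01⟩ - 0.03258|10⟩ + 0.03258|11⟩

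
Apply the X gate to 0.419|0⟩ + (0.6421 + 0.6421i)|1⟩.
(0.6421 + 0.6421i)|0⟩ + 0.419|1⟩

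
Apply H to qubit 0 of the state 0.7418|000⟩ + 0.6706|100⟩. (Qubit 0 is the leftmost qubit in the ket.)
0.9987|000⟩ + 0.05035|100⟩

H on qubit 0 mixes each pair of kets that differ only in qubit 0: amplitudes (a, b) of (|…0…⟩, |…1…⟩) become ((a + b)/√2, (a − b)/√2). Kets absent from the input have amplitude 0.
(|000⟩, |100⟩): (a, b) = (0.7418, 0.6706) → (0.9987, 0.05035)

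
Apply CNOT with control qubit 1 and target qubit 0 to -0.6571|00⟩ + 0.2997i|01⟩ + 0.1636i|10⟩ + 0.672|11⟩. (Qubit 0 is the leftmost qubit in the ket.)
-0.6571|00⟩ + 0.672|01⟩ + 0.1636i|10⟩ + 0.2997i|11⟩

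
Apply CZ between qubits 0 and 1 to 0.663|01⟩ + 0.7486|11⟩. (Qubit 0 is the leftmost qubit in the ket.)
0.663|01⟩ - 0.7486|11⟩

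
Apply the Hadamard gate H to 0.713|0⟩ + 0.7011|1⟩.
0.9999|0⟩ + 0.008415|1⟩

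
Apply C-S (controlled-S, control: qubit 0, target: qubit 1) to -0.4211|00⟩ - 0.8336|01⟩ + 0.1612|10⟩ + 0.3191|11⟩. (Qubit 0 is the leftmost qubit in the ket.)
-0.4211|00⟩ - 0.8336|01⟩ + 0.1612|10⟩ + 0.3191i|11⟩

C-S leaves the control-|0⟩ kets |00⟩, |01⟩ unchanged and applies S to qubit 1 on the control-|1⟩ pair (|10⟩, |11⟩).
S = [[1, 0], [0, i]].
With a = amp(|10⟩) = 0.1612 and b = amp(|11⟩) = 0.3191:
new amp(|10⟩) = (1)·a = 0.1612
new amp(|11⟩) = (i)·b = 0.3191i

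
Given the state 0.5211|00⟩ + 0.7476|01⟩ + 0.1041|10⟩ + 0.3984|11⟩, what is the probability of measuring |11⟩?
0.1587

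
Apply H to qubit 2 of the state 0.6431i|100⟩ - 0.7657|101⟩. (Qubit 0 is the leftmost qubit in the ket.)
(-0.5414 + 0.4547i)|100⟩ + (0.5414 + 0.4547i)|101⟩

H on qubit 2 mixes each pair of kets that differ only in qubit 2: amplitudes (a, b) of (|…0…⟩, |…1…⟩) become ((a + b)/√2, (a − b)/√2). Kets absent from the input have amplitude 0.
(|100⟩, |101⟩): (a, b) = (0.6431i, -0.7657) → ((-0.5414 + 0.4547i), (0.5414 + 0.4547i))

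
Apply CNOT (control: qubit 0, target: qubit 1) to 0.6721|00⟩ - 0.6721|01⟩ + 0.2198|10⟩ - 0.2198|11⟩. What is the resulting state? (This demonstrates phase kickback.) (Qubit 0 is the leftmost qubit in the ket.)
0.6721|00⟩ - 0.6721|01⟩ - 0.2198|10⟩ + 0.2198|11⟩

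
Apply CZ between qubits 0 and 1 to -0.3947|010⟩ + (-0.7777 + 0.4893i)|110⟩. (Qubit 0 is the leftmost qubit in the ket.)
-0.3947|010⟩ + (0.7777 - 0.4893i)|110⟩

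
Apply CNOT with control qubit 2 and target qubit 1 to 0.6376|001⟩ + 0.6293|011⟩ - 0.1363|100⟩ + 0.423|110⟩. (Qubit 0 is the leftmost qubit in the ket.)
0.6293|001⟩ + 0.6376|011⟩ - 0.1363|100⟩ + 0.423|110⟩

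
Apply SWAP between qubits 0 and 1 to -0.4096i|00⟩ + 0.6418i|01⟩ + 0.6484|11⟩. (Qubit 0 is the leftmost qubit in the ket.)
-0.4096i|00⟩ + 0.6418i|10⟩ + 0.6484|11⟩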